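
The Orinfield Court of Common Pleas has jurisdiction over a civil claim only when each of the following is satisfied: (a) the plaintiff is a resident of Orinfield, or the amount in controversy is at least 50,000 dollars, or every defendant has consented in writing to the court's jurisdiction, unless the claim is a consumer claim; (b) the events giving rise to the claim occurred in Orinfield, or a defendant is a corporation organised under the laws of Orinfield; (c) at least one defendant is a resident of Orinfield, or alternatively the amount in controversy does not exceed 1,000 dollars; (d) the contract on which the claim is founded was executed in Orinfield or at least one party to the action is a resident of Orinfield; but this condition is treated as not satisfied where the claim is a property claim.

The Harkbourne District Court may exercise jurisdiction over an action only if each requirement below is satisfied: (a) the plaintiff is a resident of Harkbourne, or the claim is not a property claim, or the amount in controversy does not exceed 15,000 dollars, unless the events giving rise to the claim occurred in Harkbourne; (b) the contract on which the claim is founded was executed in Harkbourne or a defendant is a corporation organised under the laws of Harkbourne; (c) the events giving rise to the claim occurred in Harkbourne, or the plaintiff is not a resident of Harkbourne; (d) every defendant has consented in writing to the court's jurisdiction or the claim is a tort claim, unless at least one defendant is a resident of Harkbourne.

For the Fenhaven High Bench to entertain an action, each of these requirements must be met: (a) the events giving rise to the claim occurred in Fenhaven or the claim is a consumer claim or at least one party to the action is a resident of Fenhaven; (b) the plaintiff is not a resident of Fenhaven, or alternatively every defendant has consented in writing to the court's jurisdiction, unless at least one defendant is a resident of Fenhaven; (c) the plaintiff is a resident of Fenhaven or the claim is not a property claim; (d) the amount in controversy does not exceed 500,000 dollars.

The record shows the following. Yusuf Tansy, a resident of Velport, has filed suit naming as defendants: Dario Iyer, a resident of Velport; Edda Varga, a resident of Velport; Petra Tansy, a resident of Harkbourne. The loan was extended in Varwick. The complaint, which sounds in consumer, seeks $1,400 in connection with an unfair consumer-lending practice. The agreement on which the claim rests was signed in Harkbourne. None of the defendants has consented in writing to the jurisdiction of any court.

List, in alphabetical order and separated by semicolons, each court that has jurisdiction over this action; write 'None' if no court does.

The Orinfield Court of Common Pleas:
  (a) The plaintiff resides in Velport, not Orinfield; the amount in controversy is 1,400 dollars, below the USD 50,000 floor; no such written consent has been filed — no alternative holds. The proviso rescues it, though: the claim is a consumer claim. Satisfied.
  (b) The operative events occurred in Varwick, not Orinfield; no defendant is a corporation — no alternative holds. Condition not met.
  (c) No defendant resides in Orinfield (they reside in Velport, Velport, Harkbourne); the amount in controversy is $1,400, above the USD 1,000 ceiling — none of the alternatives is met. Fails.
  (d) The contract was executed in Harkbourne, not Orinfield; no party resides in Orinfield — none of the alternatives is met. Fails.
  → Not every requirement is met — no jurisdiction.
The Harkbourne District Court:
  (a) The claim is a consumer claim, not a property claim, which satisfies one of the alternatives. Met.
  (b) The contract was executed in Harkbourne, so one alternative holds. Condition met.
  (c) The plaintiff resides in Velport, which is not Harkbourne, which satisfies one of the alternatives. Satisfied.
  (d) No such written consent has been filed; the claim is a consumer claim, not a tort claim — no alternative holds. However, Petra Tansy resides in Harkbourne, so the 'unless' proviso supplies this condition. Met.
  → Every requirement is satisfied — jurisdiction.
The Fenhaven High Bench:
  (a) The claim is a consumer claim — that alternative is enough. Met.
  (b) The plaintiff resides in Velport, which is not Fenhaven — that alternative is enough. Condition met.
  (c) The claim is a consumer claim, not a property claim — that alternative is enough. Condition met.
  (d) The amount in controversy is 1,400 dollars, within the USD 500,000 ceiling. Condition met.
  → The court has jurisdiction.

the Fenhaven High Bench; the Harkbourne District Court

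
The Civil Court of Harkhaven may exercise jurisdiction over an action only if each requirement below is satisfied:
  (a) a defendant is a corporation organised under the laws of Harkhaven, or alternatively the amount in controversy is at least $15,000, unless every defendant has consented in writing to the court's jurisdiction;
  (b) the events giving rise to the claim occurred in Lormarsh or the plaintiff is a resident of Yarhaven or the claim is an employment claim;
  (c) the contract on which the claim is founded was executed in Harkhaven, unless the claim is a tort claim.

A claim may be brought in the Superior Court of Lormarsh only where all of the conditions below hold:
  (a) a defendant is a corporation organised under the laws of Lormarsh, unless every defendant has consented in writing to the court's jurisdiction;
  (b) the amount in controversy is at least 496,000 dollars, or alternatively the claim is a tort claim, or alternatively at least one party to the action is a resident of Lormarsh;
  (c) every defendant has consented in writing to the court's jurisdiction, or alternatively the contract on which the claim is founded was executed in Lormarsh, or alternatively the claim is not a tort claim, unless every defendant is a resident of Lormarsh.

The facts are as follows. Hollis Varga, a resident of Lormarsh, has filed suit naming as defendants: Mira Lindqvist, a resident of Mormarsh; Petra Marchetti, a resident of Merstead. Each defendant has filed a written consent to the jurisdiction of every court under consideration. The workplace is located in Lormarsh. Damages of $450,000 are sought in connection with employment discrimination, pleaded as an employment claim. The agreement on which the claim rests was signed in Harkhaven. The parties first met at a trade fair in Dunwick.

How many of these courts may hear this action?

2

The Civil Court of Harkhaven:
  (a) The amount in controversy is USD 450,000, which meets the $15,000 floor, which satisfies one of the alternatives. Condition met.
  (b) The operative events occurred in Lormarsh, so one alternative holds. Satisfied.
  (c) The contract was executed in Harkhaven. Condition met.
  → The court has jurisdiction.
The Superior Court of Lormarsh:
  (a) No defendant is a corporation. But every defendant has filed written consent, and the 'unless' clause therefore excuses the requirement. Satisfied.
  (b) Hollis Varga resides in Lormarsh, so one alternative holds. Satisfied.
  (c) Every defendant has filed written consent — that alternative is enough. Met.
  → The court has jurisdiction.
Courts with jurisdiction: the Civil Court of Harkhaven, the Superior Court of Lormarsh — 2 in total.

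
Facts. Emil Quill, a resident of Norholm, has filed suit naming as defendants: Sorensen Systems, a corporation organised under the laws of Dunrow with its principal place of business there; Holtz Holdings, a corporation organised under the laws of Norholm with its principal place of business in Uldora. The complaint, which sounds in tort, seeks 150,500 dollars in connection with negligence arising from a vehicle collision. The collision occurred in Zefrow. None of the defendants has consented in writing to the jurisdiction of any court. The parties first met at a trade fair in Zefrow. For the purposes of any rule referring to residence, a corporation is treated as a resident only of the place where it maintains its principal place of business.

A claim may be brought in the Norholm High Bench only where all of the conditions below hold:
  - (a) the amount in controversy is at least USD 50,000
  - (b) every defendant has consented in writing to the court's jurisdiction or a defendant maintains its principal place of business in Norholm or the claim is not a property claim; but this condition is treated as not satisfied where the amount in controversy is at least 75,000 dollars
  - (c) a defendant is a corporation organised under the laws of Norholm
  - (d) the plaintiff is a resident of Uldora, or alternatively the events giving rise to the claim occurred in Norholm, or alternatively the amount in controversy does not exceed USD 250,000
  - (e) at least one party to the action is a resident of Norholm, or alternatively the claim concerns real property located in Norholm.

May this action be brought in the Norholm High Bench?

The Norholm High Bench:
  (a) The amount in controversy is $150,500, which meets the USD 50,000 floor. Condition met.
  (b) The claim is a tort claim, not a property claim, so this disjunct is met. However, the amount in controversy is USD 150,500, which meets the 75,000 dollars floor, which falls within the stated exception and so defeats the condition. Condition not met.
  (c) Holtz Holdings is organised under the laws of Norholm. Satisfied.
  (d) The amount in controversy is USD 150,500, within the 250,000 dollars ceiling, so one alternative holds. Condition met.
  (e) Emil Quill resides in Norholm, so this disjunct is met. Condition met.
  → Not every requirement is met — no jurisdiction.

No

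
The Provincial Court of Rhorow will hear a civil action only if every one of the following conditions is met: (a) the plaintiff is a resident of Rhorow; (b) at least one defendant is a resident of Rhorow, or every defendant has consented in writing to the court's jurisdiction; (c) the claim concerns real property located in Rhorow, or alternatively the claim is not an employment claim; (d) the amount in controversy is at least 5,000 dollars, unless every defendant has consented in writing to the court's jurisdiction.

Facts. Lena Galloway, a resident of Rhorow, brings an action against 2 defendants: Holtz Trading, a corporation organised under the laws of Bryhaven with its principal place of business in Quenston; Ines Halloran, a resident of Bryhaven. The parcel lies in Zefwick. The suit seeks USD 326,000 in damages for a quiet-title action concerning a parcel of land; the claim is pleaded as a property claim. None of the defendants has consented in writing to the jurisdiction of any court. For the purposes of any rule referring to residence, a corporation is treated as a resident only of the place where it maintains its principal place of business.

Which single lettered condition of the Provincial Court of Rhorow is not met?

The Provincial Court of Rhorow:
  (a) The plaintiff resides in Rhorow. Satisfied.
  (b) No defendant resides in Rhorow (they reside in Quenston, Bryhaven); no such written consent has been filed — no alternative holds. Not satisfied.
  (c) The claim is a property claim, not an employment claim — that alternative is enough. Satisfied.
  (d) The amount in controversy is $326,000, which meets the USD 5,000 floor. Satisfied.
Only condition (b) fails.

(b)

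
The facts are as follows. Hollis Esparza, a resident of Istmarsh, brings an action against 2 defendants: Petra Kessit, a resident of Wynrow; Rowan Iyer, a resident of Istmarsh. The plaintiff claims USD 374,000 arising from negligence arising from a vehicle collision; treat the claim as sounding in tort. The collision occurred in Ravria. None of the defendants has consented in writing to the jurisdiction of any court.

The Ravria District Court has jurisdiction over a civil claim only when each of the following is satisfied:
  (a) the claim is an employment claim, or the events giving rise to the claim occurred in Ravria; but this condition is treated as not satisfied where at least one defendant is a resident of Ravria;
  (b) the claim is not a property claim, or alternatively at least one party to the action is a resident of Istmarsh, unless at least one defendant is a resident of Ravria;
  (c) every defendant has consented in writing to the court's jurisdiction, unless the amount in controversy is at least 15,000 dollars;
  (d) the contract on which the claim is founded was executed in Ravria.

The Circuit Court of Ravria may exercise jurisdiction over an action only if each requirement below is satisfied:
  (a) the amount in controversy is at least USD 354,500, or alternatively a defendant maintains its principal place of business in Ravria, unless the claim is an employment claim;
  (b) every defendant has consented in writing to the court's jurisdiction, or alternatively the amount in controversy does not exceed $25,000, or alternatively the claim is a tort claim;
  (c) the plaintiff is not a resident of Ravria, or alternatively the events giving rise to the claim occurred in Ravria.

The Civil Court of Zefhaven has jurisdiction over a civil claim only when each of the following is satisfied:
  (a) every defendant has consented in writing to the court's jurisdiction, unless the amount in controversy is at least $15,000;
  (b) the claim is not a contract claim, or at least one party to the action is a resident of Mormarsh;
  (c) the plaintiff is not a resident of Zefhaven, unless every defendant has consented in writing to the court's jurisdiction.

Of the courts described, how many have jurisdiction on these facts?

2

The Ravria District Court:
  (a) The operative events occurred in Ravria, so this disjunct is met. The carve-out does not apply: no defendant resides in Ravria (they reside in Wynrow, Istmarsh). Satisfied.
  (b) The claim is a tort claim, not a property claim, so this disjunct is met. Met.
  (c) No such written consent has been filed. However, the amount in controversy is $374,000, which meets the USD 15,000 floor, so the 'unless' proviso supplies this condition. Met.
  (d) No contract (and hence no place of execution) is alleged. Not satisfied.
  → Not every requirement is met — no jurisdiction.
The Circuit Court of Ravria:
  (a) The amount in controversy is 374,000 dollars, which meets the 354,500 dollars floor, so this disjunct is met. Satisfied.
  (b) The claim is a tort claim, which satisfies one of the alternatives. Met.
  (c) The plaintiff resides in Istmarsh, which is not Ravria, so one alternative holds. Condition met.
  → All conditions met; jurisdiction exists.
The Civil Court of Zefhaven:
  (a) No such written consent has been filed. The proviso rescues it, though: the amount in controversy is USD 374,000, which meets the 15,000 dollars floor. Met.
  (b) The claim is a tort claim, not a contract claim, so this disjunct is met. Met.
  (c) The plaintiff resides in Istmarsh, which is not Zefhaven. Condition met.
  → Jurisdiction lies.
Courts with jurisdiction: the Circuit Court of Ravria, the Civil Court of Zefhaven — 2 in total.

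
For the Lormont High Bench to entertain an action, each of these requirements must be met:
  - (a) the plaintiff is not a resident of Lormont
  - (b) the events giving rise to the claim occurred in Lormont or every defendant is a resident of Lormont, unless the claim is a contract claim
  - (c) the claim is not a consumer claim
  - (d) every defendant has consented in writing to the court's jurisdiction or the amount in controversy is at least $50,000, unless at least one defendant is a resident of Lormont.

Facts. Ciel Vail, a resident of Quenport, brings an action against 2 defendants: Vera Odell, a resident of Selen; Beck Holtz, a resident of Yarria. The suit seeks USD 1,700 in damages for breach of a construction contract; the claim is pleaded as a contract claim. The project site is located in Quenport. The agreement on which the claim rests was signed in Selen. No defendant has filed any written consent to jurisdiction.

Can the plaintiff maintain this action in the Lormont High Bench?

The Lormont High Bench:
  (a) The plaintiff resides in Quenport, which is not Lormont. Met.
  (b) The operative events occurred in Quenport, not Lormont; the defendants reside as follows — Vera Odell in Selen, Beck Holtz in Yarria — not all in Lormont — none of the alternatives is met. But the claim is a contract claim, and the 'unless' clause therefore excuses the requirement. Condition met.
  (c) The claim is a contract claim, not a consumer claim. Condition met.
  (d) No such written consent has been filed; the amount in controversy is USD 1,700, below the 50,000 dollars floor — none of the alternatives is met. And no defendant resides in Lormont (they reside in Selen, Yarria), so the proviso does not save it. Fails.
  → Not every requirement is met — no jurisdiction.

No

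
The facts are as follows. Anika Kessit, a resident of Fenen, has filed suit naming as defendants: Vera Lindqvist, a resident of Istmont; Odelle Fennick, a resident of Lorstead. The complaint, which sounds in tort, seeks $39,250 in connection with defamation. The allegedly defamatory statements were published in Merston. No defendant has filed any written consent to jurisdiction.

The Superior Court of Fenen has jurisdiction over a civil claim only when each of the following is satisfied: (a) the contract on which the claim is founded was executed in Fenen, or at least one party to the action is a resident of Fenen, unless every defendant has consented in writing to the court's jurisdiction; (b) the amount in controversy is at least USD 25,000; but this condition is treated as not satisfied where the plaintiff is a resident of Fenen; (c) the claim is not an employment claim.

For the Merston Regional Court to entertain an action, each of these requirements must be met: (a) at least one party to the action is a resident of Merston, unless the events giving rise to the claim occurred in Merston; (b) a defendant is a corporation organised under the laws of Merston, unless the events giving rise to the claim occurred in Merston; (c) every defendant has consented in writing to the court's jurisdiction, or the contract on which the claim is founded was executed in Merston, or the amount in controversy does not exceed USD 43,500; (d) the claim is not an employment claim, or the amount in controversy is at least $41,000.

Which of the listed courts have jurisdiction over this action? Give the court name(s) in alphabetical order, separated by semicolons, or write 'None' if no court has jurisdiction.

The Superior Court of Fenen:
  (a) Anika Kessit resides in Fenen, so one alternative holds. Met.
  (b) The amount in controversy is USD 39,250, which meets the $25,000 floor. But the carve-out bites: the plaintiff resides in Fenen. Condition not met.
  (c) The claim is a tort claim, not an employment claim. Met.
  → No jurisdiction.
The Merston Regional Court:
  (a) No party resides in Merston. The proviso rescues it, though: the operative events occurred in Merston. Met.
  (b) No defendant is a corporation. However, the operative events occurred in Merston, so the 'unless' proviso supplies this condition. Condition met.
  (c) The amount in controversy is 39,250 dollars, within the 43,500 dollars ceiling — that alternative is enough. Satisfied.
  (d) The claim is a tort claim, not an employment claim, so one alternative holds. Condition met.
  → The court has jurisdiction.

the Merston Regional Court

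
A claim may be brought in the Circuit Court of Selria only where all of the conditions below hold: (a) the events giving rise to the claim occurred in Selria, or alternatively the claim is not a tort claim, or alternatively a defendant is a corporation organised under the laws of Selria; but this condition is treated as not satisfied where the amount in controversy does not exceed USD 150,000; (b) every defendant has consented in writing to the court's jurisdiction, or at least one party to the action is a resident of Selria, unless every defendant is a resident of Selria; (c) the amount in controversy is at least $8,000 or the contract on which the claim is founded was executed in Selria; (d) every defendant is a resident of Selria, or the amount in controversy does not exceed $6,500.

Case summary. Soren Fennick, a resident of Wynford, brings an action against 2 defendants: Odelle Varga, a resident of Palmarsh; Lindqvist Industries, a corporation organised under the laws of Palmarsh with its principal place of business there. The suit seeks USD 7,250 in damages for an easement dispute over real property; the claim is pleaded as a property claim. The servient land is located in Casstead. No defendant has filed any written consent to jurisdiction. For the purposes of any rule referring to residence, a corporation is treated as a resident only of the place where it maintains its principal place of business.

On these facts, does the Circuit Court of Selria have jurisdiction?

The Circuit Court of Selria:
  (a) The claim is a property claim, not a tort claim, which satisfies one of the alternatives. However, the amount in controversy is $7,250, within the $150,000 ceiling, which falls within the stated exception and so defeats the condition. Not met.
  (b) No such written consent has been filed; no party resides in Selria — none of the alternatives is met. The proviso offers no rescue either, since the defendants reside as follows — Odelle Varga in Palmarsh, Lindqvist Industries in Palmarsh — not all in Selria. Not met.
  (c) The amount in controversy is $7,250, below the $8,000 floor; no contract (and hence no place of execution) is alleged — every alternative fails. Condition not met.
  (d) The defendants reside as follows — Odelle Varga in Palmarsh, Lindqvist Industries in Palmarsh — not all in Selria; the amount in controversy is $7,250, above the $6,500 ceiling — every alternative fails. Condition not met.
  → At least one condition fails; no jurisdiction.

No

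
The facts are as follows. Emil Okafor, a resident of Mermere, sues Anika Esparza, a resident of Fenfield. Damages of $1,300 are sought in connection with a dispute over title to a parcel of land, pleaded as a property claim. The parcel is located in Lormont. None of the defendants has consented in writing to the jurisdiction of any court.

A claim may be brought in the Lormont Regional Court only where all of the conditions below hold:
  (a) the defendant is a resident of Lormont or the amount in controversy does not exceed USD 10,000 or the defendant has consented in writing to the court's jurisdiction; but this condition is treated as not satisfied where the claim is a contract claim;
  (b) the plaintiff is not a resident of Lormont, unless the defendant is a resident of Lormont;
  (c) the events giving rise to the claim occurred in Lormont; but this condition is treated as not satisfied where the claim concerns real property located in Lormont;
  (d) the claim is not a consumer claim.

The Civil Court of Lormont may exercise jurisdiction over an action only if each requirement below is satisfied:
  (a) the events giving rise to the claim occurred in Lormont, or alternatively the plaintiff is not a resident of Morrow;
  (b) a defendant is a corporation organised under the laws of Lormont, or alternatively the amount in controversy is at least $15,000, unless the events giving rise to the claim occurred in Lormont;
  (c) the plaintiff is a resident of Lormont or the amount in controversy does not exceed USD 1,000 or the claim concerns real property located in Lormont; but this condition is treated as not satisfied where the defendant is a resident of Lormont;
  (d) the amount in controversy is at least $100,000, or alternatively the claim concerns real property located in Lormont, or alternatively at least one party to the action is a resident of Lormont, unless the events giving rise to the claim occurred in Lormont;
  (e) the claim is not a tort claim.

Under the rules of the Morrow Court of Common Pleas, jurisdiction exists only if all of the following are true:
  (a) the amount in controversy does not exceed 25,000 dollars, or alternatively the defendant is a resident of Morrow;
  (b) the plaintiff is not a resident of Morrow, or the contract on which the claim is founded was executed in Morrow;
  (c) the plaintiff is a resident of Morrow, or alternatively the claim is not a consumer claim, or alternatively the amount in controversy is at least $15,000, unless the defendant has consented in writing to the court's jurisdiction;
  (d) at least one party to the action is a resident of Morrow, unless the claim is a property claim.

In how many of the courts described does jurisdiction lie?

The Lormont Regional Court:
  (a) The amount in controversy is USD 1,300, within the $10,000 ceiling — that alternative is enough. The exception is not triggered, since the claim is a property claim, not a contract claim. Satisfied.
  (b) The plaintiff resides in Mermere, which is not Lormont. Met.
  (c) The operative events occurred in Lormont. But the property lies in Lormont, triggering the carve-out and defeating this condition. Not satisfied.
  (d) The claim is a property claim, not a consumer claim. Met.
  → No jurisdiction.
The Civil Court of Lormont:
  (a) The operative events occurred in Lormont, so one alternative holds. Met.
  (b) No defendant is a corporation; the amount in controversy is USD 1,300, below the $15,000 floor — no alternative holds. But the operative events occurred in Lormont, and the 'unless' clause therefore excuses the requirement. Satisfied.
  (c) The property lies in Lormont, so one alternative holds. The exception is not triggered, since the defendant resides in Fenfield, not Lormont. Met.
  (d) The property lies in Lormont, which satisfies one of the alternatives. Met.
  (e) The claim is a property claim, not a tort claim. Satisfied.
  → All conditions met; jurisdiction exists.
The Morrow Court of Common Pleas:
  (a) The amount in controversy is USD 1,300, within the USD 25,000 ceiling, so one alternative holds. Condition met.
  (b) The plaintiff resides in Mermere, which is not Morrow, so this disjunct is met. Satisfied.
  (c) The claim is a property claim, not a consumer claim, so this disjunct is met. Condition met.
  (d) No party resides in Morrow. But the claim is a property claim, and the 'unless' clause therefore excuses the requirement. Condition met.
  → All conditions met; jurisdiction exists.
Courts with jurisdiction: the Civil Court of Lormont, the Morrow Court of Common Pleas — 2 in total.

2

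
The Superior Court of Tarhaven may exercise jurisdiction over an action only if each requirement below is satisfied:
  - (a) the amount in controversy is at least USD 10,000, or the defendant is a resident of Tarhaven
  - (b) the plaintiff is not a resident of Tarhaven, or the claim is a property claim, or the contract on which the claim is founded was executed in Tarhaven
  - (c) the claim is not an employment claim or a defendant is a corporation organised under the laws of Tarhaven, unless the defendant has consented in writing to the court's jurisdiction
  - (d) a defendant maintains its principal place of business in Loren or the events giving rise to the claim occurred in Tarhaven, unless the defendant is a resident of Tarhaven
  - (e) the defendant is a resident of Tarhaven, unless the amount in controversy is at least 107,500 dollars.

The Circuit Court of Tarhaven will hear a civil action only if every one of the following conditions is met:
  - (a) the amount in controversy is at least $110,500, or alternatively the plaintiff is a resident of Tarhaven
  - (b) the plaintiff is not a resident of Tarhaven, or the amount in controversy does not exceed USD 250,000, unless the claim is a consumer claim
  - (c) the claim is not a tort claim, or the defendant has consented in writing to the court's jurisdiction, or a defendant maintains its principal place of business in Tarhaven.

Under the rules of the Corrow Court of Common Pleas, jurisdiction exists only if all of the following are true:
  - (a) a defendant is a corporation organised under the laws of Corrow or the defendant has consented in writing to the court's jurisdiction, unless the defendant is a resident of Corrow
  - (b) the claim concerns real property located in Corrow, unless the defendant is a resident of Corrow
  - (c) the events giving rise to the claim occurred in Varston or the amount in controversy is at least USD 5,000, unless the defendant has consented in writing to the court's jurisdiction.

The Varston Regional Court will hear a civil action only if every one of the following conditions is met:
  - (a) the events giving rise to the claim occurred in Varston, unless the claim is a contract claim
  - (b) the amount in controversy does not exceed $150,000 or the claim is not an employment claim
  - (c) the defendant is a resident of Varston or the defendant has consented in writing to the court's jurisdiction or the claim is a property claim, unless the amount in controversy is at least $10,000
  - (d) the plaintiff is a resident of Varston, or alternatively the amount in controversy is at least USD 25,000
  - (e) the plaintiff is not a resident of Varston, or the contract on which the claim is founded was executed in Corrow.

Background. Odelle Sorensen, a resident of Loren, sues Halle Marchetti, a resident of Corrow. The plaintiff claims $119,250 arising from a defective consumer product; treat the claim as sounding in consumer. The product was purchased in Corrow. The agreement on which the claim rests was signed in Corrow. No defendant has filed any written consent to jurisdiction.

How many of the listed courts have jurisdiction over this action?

2

The Superior Court of Tarhaven:
  (a) The amount in controversy is $119,250, which meets the USD 10,000 floor, which satisfies one of the alternatives. Satisfied.
  (b) The plaintiff resides in Loren, which is not Tarhaven, which satisfies one of the alternatives. Condition met.
  (c) The claim is a consumer claim, not an employment claim, which satisfies one of the alternatives. Condition met.
  (d) No defendant is a corporation; the operative events occurred in Corrow, not Tarhaven — every alternative fails. And the defendant resides in Corrow, not Tarhaven, so the proviso does not save it. Fails.
  (e) The defendant resides in Corrow, not Tarhaven. The proviso rescues it, though: the amount in controversy is USD 119,250, which meets the 107,500 dollars floor. Condition met.
  → Not every requirement is met — no jurisdiction.
The Circuit Court of Tarhaven:
  (a) The amount in controversy is 119,250 dollars, which meets the 110,500 dollars floor, so one alternative holds. Met.
  (b) The plaintiff resides in Loren, which is not Tarhaven, so this disjunct is met. Met.
  (c) The claim is a consumer claim, not a tort claim — that alternative is enough. Condition met.
  → The court has jurisdiction.
The Corrow Court of Common Pleas:
  (a) No defendant is a corporation; no such written consent has been filed — no alternative holds. However, the defendant resides in Corrow, so the 'unless' proviso supplies this condition. Met.
  (b) The claim does not concern real property. However, the defendant resides in Corrow, so the 'unless' proviso supplies this condition. Met.
  (c) The amount in controversy is $119,250, which meets the $5,000 floor, so this disjunct is met. Condition met.
  → All conditions met; jurisdiction exists.
The Varston Regional Court:
  (a) The operative events occurred in Corrow, not Varston. And the claim is a consumer claim, not a contract claim, so the proviso does not save it. Not met.
  (b) The amount in controversy is 119,250 dollars, within the 150,000 dollars ceiling — that alternative is enough. Condition met.
  (c) The defendant resides in Corrow, not Varston; no such written consent has been filed; the claim is a consumer claim, not a property claim — no alternative holds. However, the amount in controversy is USD 119,250, which meets the USD 10,000 floor, so the 'unless' proviso supplies this condition. Satisfied.
  (d) The amount in controversy is 119,250 dollars, which meets the $25,000 floor, so this disjunct is met. Satisfied.
  (e) The plaintiff resides in Loren, which is not Varston, so this disjunct is met. Met.
  → No jurisdiction.
Courts with jurisdiction: the Circuit Court of Tarhaven, the Corrow Court of Common Pleas — 2 in total.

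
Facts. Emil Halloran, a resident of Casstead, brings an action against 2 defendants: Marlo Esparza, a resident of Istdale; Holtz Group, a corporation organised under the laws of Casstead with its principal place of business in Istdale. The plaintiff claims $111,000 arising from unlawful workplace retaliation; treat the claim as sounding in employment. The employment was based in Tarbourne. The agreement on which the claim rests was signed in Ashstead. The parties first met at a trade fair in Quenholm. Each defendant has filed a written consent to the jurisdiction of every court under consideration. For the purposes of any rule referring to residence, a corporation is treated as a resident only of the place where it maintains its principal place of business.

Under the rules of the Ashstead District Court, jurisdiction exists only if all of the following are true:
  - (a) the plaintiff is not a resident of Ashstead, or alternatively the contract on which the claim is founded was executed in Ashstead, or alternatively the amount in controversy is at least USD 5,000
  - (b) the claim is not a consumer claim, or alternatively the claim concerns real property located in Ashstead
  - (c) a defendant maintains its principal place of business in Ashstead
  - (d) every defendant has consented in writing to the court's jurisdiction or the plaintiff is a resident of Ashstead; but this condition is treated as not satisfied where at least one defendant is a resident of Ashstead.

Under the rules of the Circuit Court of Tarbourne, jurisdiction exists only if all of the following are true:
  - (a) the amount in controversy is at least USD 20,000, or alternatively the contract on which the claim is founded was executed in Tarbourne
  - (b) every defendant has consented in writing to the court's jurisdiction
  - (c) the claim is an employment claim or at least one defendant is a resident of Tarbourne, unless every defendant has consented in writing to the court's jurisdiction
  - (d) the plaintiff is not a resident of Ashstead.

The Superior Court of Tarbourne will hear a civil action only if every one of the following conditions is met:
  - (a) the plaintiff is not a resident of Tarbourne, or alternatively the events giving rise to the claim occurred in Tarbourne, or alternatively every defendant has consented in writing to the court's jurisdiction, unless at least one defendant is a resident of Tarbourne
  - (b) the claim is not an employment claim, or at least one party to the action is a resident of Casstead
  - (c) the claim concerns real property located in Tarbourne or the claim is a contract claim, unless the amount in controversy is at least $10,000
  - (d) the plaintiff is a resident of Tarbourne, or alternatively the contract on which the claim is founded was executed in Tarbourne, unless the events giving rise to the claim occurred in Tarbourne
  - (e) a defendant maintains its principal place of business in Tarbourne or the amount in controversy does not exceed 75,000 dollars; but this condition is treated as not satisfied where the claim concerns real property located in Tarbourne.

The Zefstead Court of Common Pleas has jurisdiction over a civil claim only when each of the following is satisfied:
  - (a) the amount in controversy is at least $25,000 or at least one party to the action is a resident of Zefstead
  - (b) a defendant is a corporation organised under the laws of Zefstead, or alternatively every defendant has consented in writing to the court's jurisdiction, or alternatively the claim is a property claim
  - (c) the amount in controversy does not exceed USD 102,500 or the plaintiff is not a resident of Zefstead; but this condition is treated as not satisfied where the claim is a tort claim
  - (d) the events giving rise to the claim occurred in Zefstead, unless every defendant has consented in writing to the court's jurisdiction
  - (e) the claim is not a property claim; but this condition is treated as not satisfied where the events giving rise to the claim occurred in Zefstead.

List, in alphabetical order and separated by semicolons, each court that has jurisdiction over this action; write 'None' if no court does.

the Circuit Court of Tarbourne; the Zefstead Court of Common Pleas

The Ashstead District Court:
  (a) The plaintiff resides in Casstead, which is not Ashstead, so one alternative holds. Satisfied.
  (b) The claim is an employment claim, not a consumer claim — that alternative is enough. Met.
  (c) The corporate defendant(s) have their principal place of business in Istdale, not Ashstead. Not satisfied.
  (d) Every defendant has filed written consent — that alternative is enough. And the carve-out is inapplicable — no defendant resides in Ashstead (they reside in Istdale, Istdale). Met.
  → The court lacks jurisdiction.
The Circuit Court of Tarbourne:
  (a) The amount in controversy is 111,000 dollars, which meets the 20,000 dollars floor, which satisfies one of the alternatives. Satisfied.
  (b) Every defendant has filed written consent. Satisfied.
  (c) The claim is an employment claim — that alternative is enough. Satisfied.
  (d) The plaintiff resides in Casstead, which is not Ashstead. Condition met.
  → Jurisdiction lies.
The Superior Court of Tarbourne:
  (a) The plaintiff resides in Casstead, which is not Tarbourne, so one alternative holds. Condition met.
  (b) Emil Halloran resides in Casstead, which satisfies one of the alternatives. Satisfied.
  (c) The claim does not concern real property; the claim is an employment claim, not a contract claim — none of the alternatives is met. But the amount in controversy is USD 111,000, which meets the USD 10,000 floor, and the 'unless' clause therefore excuses the requirement. Met.
  (d) The plaintiff resides in Casstead, not Tarbourne; the contract was executed in Ashstead, not Tarbourne — every alternative fails. However, the operative events occurred in Tarbourne, so the 'unless' proviso supplies this condition. Satisfied.
  (e) The corporate defendant(s) have their principal place of business in Istdale, not Tarbourne; the amount in controversy is 111,000 dollars, above the $75,000 ceiling — every alternative fails. Fails.
  → Not every requirement is met — no jurisdiction.
The Zefstead Court of Common Pleas:
  (a) The amount in controversy is $111,000, which meets the USD 25,000 floor, so one alternative holds. Satisfied.
  (b) Every defendant has filed written consent, so this disjunct is met. Condition met.
  (c) The plaintiff resides in Casstead, which is not Zefstead, so this disjunct is met. The exception is not triggered, since the claim is an employment claim, not a tort claim. Condition met.
  (d) The operative events occurred in Tarbourne, not Zefstead. But every defendant has filed written consent, and the 'unless' clause therefore excuses the requirement. Met.
  (e) The claim is an employment claim, not a property claim. The carve-out does not apply: the operative events occurred in Tarbourne, not Zefstead. Met.
  → Every requirement is satisfied — jurisdiction.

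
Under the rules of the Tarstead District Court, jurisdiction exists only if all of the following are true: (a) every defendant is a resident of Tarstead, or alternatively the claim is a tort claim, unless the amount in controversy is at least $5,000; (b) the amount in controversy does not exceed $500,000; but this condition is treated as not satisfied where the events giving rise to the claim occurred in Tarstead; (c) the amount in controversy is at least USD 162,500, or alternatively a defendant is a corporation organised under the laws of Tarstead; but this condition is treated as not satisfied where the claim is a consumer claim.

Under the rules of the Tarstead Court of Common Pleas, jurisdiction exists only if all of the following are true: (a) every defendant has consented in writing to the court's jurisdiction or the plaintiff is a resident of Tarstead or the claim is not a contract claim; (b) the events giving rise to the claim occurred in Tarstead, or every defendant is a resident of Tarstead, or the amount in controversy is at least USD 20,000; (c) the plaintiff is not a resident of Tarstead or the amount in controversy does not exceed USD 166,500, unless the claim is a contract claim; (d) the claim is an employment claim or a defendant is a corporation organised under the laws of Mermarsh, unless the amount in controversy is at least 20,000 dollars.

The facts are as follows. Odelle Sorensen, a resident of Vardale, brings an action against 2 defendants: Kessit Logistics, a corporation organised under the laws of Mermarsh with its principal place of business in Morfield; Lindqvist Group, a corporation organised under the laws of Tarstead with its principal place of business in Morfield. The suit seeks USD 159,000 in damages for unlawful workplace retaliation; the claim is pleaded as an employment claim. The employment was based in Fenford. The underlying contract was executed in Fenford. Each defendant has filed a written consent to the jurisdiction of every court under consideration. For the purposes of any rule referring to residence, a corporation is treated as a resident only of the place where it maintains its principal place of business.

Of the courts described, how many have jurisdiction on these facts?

2

The Tarstead District Court:
  (a) The defendants reside as follows — Kessit Logistics in Morfield, Lindqvist Group in Morfield — not all in Tarstead; the claim is an employment claim, not a tort claim — no alternative holds. But the amount in controversy is 159,000 dollars, which meets the 5,000 dollars floor, and the 'unless' clause therefore excuses the requirement. Condition met.
  (b) The amount in controversy is 159,000 dollars, within the $500,000 ceiling. And the carve-out is inapplicable — the operative events occurred in Fenford, not Tarstead. Satisfied.
  (c) Lindqvist Group is organised under the laws of Tarstead — that alternative is enough. The carve-out does not apply: the claim is an employment claim, not a consumer claim. Met.
  → The court has jurisdiction.
The Tarstead Court of Common Pleas:
  (a) Every defendant has filed written consent, which satisfies one of the alternatives. Condition met.
  (b) The amount in controversy is USD 159,000, which meets the 20,000 dollars floor, so this disjunct is met. Condition met.
  (c) The plaintiff resides in Vardale, which is not Tarstead, which satisfies one of the alternatives. Satisfied.
  (d) The claim is an employment claim, so one alternative holds. Condition met.
  → The court has jurisdiction.
Courts with jurisdiction: the Tarstead District Court, the Tarstead Court of Common Pleas — 2 in total.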